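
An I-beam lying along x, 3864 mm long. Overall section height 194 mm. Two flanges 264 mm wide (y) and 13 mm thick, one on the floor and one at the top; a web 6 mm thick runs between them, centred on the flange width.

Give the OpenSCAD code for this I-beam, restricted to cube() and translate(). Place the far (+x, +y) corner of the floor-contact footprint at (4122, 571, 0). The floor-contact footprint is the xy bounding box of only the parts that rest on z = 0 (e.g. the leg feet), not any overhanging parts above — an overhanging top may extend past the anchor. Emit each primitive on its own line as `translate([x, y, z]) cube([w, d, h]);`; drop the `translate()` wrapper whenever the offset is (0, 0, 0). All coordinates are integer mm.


translate([258, 307, 0]) cube([3864, 264, 13]);
translate([258, 436, 13]) cube([3864, 6, 168]);
translate([258, 307, 181]) cube([3864, 264, 13]);


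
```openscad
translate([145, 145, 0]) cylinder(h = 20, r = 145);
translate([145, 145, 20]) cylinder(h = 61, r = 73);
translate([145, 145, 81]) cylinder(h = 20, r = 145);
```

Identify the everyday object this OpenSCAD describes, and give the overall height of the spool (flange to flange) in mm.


A spool. The overall height is 101 mm.

Three coaxial cylinders, large–small–large — a spool. Two 20 mm flanges and a 61 mm core give 20 + 61 + 20 = 101 mm.


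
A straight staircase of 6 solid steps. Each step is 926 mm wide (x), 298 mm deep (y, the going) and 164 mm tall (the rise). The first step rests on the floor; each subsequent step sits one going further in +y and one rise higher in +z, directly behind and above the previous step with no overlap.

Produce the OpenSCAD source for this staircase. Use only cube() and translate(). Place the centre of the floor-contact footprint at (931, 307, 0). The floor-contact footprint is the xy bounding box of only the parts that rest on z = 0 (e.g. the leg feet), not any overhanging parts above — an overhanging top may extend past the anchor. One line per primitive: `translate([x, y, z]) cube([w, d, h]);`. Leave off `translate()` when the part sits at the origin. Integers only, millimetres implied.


translate([468, 158, 0]) cube([926, 298, 164]);
translate([468, 456, 164]) cube([926, 298, 164]);
translate([468, 754, 328]) cube([926, 298, 164]);
translate([468, 1052, 492]) cube([926, 298, 164]);
translate([468, 1350, 656]) cube([926, 298, 164]);
translate([468, 1648, 820]) cube([926, 298, 164]);


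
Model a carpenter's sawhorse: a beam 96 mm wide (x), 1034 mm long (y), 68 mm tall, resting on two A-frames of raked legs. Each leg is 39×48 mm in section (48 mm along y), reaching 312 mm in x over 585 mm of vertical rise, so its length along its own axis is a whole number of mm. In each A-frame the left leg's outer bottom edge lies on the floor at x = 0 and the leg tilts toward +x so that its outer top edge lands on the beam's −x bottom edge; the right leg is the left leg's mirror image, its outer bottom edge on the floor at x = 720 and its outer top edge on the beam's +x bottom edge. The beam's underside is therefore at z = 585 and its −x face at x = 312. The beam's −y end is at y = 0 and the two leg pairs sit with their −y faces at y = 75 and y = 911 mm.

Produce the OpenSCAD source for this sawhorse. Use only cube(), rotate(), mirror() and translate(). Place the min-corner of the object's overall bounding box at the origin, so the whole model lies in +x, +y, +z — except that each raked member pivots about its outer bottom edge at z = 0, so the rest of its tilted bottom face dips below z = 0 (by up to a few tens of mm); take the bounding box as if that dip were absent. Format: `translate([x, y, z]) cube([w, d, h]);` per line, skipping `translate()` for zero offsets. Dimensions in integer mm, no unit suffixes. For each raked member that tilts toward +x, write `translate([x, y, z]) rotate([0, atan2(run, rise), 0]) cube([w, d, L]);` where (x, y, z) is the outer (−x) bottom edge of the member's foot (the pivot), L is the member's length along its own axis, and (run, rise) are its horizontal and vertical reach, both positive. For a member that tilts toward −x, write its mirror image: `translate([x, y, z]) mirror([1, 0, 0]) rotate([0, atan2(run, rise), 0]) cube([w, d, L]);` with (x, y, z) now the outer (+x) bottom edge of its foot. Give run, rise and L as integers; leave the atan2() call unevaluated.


translate([312, 0, 585]) cube([96, 1034, 68]);
translate([0, 75, 0]) rotate([0, atan2(312, 585), 0]) cube([39, 48, 663]);
translate([720, 75, 0]) mirror([1, 0, 0]) rotate([0, atan2(312, 585), 0]) cube([39, 48, 663]);
translate([0, 911, 0]) rotate([0, atan2(312, 585), 0]) cube([39, 48, 663]);
translate([720, 911, 0]) mirror([1, 0, 0]) rotate([0, atan2(312, 585), 0]) cube([39, 48, 663]);


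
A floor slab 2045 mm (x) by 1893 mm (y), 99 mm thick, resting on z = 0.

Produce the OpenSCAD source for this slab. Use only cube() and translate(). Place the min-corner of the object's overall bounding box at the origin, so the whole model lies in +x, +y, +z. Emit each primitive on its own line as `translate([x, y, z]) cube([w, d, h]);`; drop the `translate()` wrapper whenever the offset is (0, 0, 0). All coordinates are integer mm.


cube([2045, 1893, 99]);


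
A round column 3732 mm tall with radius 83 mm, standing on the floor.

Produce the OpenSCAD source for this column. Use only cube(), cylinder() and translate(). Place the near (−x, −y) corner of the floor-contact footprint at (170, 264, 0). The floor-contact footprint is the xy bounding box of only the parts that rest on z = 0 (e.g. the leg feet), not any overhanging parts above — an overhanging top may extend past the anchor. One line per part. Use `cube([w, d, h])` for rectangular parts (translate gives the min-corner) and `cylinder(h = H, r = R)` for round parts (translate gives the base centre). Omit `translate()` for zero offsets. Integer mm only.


translate([253, 347, 0]) cylinder(h = 3732, r = 83);


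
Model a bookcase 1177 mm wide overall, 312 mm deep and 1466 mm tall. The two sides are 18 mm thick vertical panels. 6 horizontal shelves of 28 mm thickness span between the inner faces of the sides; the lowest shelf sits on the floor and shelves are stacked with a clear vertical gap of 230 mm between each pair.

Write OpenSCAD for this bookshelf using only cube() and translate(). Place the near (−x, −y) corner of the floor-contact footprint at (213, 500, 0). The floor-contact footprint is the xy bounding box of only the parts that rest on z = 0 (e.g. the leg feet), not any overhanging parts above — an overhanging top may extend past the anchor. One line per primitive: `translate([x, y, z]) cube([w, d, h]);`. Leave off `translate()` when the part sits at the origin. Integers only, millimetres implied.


translate([213, 500, 0]) cube([18, 312, 1466]);
translate([1372, 500, 0]) cube([18, 312, 1466]);
translate([231, 500, 0]) cube([1141, 312, 28]);
translate([231, 500, 258]) cube([1141, 312, 28]);
translate([231, 500, 516]) cube([1141, 312, 28]);
translate([231, 500, 774]) cube([1141, 312, 28]);
translate([231, 500, 1032]) cube([1141, 312, 28]);
translate([231, 500, 1290]) cube([1141, 312, 28]);


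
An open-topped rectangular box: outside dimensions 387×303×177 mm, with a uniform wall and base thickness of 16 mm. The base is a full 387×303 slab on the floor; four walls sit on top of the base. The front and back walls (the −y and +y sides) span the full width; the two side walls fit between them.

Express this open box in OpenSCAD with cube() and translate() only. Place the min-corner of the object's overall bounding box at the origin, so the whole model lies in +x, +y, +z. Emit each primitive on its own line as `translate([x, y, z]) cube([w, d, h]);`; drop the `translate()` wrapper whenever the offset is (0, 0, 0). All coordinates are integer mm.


cube([387, 303, 16]);
translate([0, 0, 16]) cube([387, 16, 161]);
translate([0, 287, 16]) cube([387, 16, 161]);
translate([0, 16, 16]) cube([16, 271, 161]);
translate([371, 16, 16]) cube([16, 271, 161]);


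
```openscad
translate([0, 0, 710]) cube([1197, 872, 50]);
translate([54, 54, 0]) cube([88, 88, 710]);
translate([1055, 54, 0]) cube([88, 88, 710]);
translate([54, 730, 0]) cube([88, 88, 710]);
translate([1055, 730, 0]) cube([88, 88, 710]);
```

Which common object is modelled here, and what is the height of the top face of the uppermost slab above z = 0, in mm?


A table. The table height is 760 mm.

A 1197×872×50 slab sits at z = 710 on four 88 mm square posts — a table. The top surface is at 710 + 50 = 760 mm.


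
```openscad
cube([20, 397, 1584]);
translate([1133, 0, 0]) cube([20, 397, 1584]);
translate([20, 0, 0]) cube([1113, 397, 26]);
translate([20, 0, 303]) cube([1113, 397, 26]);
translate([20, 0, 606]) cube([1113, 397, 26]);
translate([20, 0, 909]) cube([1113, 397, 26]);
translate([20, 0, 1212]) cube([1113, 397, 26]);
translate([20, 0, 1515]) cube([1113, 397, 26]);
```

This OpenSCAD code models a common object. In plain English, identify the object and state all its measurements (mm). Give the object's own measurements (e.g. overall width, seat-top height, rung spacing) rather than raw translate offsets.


An open bookshelf. Two side panels, each 20 mm thick, 397 mm deep and 1584 mm tall, stand 1153 mm apart (outside-to-outside). Between them sit 6 shelves, each 26 mm thick and 397 mm deep, spanning the full gap between the sides. The bottom shelf rests on the floor (its underside at z = 0) and the clear gap between one shelf's top and the next shelf's underside is 277 mm.


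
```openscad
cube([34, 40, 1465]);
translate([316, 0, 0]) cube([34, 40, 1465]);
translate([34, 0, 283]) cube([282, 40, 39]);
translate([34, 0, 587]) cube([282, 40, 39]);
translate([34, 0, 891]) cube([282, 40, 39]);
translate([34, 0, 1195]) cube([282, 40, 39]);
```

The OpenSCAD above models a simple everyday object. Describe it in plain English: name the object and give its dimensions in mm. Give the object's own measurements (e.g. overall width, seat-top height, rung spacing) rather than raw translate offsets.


A straight ladder. Two 34×40 mm vertical rails, 1465 mm tall, stand 350 mm apart (outside-to-outside) with their front faces coplanar on the −y side. 4 rungs, each 40 mm deep and 39 mm tall, span between the inner faces of the rails, front faces flush with the rails. The lowest rung's underside is at z = 283 mm and rungs are spaced 304 mm apart (underside to underside).


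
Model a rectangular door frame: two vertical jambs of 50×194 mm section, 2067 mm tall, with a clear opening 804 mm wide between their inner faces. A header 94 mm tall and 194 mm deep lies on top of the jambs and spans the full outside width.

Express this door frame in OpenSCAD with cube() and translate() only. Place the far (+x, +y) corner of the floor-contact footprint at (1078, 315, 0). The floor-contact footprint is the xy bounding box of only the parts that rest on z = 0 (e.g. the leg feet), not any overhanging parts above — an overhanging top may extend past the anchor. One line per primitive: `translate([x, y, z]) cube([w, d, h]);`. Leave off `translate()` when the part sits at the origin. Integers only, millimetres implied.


translate([174, 121, 0]) cube([50, 194, 2067]);
translate([1028, 121, 0]) cube([50, 194, 2067]);
translate([174, 121, 2067]) cube([904, 194, 94]);


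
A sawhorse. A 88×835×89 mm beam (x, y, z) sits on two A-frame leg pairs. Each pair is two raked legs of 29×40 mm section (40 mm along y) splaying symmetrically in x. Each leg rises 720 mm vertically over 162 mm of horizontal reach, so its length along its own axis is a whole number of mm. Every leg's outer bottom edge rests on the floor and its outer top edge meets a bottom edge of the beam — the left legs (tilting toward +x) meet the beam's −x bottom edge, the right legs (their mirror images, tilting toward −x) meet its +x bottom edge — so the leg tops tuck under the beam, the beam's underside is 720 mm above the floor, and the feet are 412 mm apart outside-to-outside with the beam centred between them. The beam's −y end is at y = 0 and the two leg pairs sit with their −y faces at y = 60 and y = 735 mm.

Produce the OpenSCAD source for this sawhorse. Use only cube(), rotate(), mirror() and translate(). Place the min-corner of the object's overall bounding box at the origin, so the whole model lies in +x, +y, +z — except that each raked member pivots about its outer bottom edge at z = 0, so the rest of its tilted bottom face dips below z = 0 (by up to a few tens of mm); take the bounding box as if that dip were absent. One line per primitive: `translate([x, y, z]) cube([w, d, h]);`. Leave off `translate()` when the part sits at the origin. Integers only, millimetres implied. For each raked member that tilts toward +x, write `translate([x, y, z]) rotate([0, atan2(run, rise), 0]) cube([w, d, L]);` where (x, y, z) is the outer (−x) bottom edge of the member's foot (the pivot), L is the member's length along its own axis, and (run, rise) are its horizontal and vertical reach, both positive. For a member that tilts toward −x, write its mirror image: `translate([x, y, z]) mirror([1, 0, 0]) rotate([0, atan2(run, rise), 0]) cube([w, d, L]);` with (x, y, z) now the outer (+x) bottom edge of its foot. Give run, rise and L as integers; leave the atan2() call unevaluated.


translate([162, 0, 720]) cube([88, 835, 89]);
translate([0, 60, 0]) rotate([0, atan2(162, 720), 0]) cube([29, 40, 738]);
translate([412, 60, 0]) mirror([1, 0, 0]) rotate([0, atan2(162, 720), 0]) cube([29, 40, 738]);
translate([0, 735, 0]) rotate([0, atan2(162, 720), 0]) cube([29, 40, 738]);
translate([412, 735, 0]) mirror([1, 0, 0]) rotate([0, atan2(162, 720), 0]) cube([29, 40, 738]);


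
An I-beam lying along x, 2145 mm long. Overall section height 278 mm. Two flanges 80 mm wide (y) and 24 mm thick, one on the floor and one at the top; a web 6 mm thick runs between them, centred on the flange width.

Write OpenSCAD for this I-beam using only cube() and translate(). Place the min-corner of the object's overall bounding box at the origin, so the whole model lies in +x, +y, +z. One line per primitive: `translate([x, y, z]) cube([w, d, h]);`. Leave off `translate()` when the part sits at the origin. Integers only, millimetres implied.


cube([2145, 80, 24]);
translate([0, 37, 24]) cube([2145, 6, 230]);
translate([0, 0, 254]) cube([2145, 80, 24]);


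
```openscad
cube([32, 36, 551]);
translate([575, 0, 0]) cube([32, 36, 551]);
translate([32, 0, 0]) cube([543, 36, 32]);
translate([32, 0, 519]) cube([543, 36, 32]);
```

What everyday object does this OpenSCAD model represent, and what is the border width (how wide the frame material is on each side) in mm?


A picture frame. The border width is 32 mm.

Four thin pieces enclosing a rectangular opening — a picture frame. The two full-height stiles are 551 mm tall; the top rail sits at z = 519 and is 32 mm tall, so the border above the opening is 551 − 519 = 32 mm, matching the stile x-width.


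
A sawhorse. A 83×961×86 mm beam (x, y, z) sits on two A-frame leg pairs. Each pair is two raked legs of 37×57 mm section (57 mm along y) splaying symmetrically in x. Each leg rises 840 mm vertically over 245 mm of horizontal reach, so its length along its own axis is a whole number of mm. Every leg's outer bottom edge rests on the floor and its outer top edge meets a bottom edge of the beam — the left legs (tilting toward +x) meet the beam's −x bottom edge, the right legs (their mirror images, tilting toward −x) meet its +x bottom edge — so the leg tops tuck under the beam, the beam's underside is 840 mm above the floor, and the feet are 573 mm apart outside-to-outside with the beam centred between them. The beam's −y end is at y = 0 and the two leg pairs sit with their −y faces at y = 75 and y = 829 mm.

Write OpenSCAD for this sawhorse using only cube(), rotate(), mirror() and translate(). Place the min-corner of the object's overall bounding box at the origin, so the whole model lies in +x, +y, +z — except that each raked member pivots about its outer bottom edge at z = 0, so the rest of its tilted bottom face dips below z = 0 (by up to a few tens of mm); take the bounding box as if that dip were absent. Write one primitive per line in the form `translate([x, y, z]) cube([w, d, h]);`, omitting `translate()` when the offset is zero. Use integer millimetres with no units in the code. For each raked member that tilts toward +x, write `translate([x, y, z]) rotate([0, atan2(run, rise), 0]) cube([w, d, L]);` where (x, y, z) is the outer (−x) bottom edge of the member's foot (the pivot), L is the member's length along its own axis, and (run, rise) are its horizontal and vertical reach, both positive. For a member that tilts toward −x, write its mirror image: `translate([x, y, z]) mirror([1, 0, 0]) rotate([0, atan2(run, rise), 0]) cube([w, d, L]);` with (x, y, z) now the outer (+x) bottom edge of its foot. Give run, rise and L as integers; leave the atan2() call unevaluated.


translate([245, 0, 840]) cube([83, 961, 86]);
translate([0, 75, 0]) rotate([0, atan2(245, 840), 0]) cube([37, 57, 875]);
translate([573, 75, 0]) mirror([1, 0, 0]) rotate([0, atan2(245, 840), 0]) cube([37, 57, 875]);
translate([0, 829, 0]) rotate([0, atan2(245, 840), 0]) cube([37, 57, 875]);
translate([573, 829, 0]) mirror([1, 0, 0]) rotate([0, atan2(245, 840), 0]) cube([37, 57, 875]);


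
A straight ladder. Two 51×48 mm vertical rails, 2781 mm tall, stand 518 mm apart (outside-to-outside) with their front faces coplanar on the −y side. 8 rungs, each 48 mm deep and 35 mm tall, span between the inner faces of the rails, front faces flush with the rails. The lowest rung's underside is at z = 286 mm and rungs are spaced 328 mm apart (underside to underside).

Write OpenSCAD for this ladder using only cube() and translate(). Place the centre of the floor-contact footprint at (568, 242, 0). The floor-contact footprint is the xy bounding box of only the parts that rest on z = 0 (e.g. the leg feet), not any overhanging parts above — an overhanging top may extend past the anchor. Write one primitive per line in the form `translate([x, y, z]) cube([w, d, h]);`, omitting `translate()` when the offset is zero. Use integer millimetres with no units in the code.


translate([309, 218, 0]) cube([51, 48, 2781]);
translate([776, 218, 0]) cube([51, 48, 2781]);
translate([360, 218, 286]) cube([416, 48, 35]);
translate([360, 218, 614]) cube([416, 48, 35]);
translate([360, 218, 942]) cube([416, 48, 35]);
translate([360, 218, 1270]) cube([416, 48, 35]);
translate([360, 218, 1598]) cube([416, 48, 35]);
translate([360, 218, 1926]) cube([416, 48, 35]);
translate([360, 218, 2254]) cube([416, 48, 35]);
translate([360, 218, 2582]) cube([416, 48, 35]);


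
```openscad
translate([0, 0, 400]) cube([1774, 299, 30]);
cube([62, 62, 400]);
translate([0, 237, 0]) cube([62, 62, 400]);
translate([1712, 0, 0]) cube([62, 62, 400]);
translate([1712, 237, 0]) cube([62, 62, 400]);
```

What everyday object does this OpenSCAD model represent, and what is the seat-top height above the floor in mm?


A bench. The seat-top height is 430 mm.

A long slab on four corner posts — a bench. The slab sits at z = 400 with thickness 30, so the top is 400 + 30 = 430 mm.


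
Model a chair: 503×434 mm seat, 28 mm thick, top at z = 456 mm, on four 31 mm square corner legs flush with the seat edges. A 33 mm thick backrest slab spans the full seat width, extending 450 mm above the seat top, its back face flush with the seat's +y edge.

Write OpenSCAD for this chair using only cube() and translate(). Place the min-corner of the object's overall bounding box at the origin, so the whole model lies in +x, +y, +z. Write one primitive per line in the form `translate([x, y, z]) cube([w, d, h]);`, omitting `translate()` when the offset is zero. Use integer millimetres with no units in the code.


translate([0, 0, 428]) cube([503, 434, 28]);
cube([31, 31, 428]);
translate([472, 0, 0]) cube([31, 31, 428]);
translate([0, 403, 0]) cube([31, 31, 428]);
translate([472, 403, 0]) cube([31, 31, 428]);
translate([0, 401, 456]) cube([503, 33, 450]);


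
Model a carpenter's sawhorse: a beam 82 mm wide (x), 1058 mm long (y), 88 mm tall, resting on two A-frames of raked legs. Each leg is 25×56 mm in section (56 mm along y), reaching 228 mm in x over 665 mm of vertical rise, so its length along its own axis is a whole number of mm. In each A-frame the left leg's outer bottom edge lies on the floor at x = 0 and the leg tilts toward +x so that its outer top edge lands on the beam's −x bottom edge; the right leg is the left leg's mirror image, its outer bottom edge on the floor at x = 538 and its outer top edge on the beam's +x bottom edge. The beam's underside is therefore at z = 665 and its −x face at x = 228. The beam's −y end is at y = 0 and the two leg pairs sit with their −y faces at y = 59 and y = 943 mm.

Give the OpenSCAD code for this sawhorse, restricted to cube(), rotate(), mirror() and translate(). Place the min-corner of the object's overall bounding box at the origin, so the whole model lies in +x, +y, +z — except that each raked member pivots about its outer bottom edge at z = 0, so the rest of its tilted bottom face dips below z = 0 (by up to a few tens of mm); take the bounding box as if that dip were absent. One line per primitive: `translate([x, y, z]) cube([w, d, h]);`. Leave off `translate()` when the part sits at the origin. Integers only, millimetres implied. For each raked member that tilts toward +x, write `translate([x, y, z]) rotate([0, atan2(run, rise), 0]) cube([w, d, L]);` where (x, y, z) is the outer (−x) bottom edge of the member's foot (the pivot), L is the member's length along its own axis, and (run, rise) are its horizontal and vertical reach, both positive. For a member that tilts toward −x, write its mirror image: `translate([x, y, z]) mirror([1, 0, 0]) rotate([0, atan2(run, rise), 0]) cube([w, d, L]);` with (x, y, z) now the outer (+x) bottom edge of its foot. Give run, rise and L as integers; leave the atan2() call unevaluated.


// leg length = √(228² + 665²) = 703
// right-leg outer foot x = 2·228 + 82 = 538
// beam min-corner = (228, 0, 665)
translate([228, 0, 665]) cube([82, 1058, 88]);
translate([0, 59, 0]) rotate([0, atan2(228, 665), 0]) cube([25, 56, 703]);
translate([538, 59, 0]) mirror([1, 0, 0]) rotate([0, atan2(228, 665), 0]) cube([25, 56, 703]);
translate([0, 943, 0]) rotate([0, atan2(228, 665), 0]) cube([25, 56, 703]);
translate([538, 943, 0]) mirror([1, 0, 0]) rotate([0, atan2(228, 665), 0]) cube([25, 56, 703]);


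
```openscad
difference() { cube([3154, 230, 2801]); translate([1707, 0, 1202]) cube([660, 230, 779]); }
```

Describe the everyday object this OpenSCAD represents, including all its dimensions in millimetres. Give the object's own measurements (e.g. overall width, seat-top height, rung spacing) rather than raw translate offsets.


A wall 3154 mm long (x), 230 mm thick (y), 2801 mm tall, with a rectangular window opening cut through it. The opening is 660 mm wide and 779 mm tall; its sill is at z = 1202 mm and its near (−x) edge is 1707 mm from the wall's −x end. The opening passes through the full wall thickness.


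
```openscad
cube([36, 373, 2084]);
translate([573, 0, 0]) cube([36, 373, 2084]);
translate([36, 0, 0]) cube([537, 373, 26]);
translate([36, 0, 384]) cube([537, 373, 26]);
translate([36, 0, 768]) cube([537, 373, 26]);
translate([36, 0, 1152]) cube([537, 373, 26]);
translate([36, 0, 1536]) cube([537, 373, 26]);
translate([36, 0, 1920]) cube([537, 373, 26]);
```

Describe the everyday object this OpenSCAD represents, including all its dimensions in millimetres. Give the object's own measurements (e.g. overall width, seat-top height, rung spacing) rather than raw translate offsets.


An open bookshelf. Two side panels, each 36 mm thick, 373 mm deep and 2084 mm tall, stand 609 mm apart (outside-to-outside). Between them sit 6 shelves, each 26 mm thick and 373 mm deep, spanning the full gap between the sides. The bottom shelf rests on the floor (its underside at z = 0) and the clear gap between one shelf's top and the next shelf's underside is 358 mm.


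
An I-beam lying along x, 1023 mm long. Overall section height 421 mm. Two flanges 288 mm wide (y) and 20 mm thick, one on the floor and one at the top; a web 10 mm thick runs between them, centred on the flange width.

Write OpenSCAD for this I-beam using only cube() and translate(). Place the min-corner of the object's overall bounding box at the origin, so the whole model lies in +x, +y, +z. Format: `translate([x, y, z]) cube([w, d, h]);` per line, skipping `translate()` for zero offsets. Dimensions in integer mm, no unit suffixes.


cube([1023, 288, 20]);
translate([0, 139, 20]) cube([1023, 10, 381]);
translate([0, 0, 401]) cube([1023, 288, 20]);


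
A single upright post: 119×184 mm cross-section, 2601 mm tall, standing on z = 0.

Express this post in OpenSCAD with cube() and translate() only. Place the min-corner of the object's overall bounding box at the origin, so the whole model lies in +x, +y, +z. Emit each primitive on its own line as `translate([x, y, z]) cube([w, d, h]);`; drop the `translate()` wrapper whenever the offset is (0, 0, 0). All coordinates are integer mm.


cube([119, 184, 2601]);


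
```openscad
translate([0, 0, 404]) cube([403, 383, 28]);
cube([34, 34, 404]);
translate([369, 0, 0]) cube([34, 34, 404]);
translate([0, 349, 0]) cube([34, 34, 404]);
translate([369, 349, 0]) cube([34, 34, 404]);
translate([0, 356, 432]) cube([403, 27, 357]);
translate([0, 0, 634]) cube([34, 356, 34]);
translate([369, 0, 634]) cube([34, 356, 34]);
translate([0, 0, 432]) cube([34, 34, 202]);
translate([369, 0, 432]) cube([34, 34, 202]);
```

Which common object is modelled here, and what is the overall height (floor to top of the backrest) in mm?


A chair. The overall height is 789 mm.

A slab on four corner posts with a tall panel at the back — a chair. The seat slab sits at z = 404 with thickness 28, and the 357 mm backrest starts at the seat top, so the overall height is 404 + 28 + 357 = 789 mm.


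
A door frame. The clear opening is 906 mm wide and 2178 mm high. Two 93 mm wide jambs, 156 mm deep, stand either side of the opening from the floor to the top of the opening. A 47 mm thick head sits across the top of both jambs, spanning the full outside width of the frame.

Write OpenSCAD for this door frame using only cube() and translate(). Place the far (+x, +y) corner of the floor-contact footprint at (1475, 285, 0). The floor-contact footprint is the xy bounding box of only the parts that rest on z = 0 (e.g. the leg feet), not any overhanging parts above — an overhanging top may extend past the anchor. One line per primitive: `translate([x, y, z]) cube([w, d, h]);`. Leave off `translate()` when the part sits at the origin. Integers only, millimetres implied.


translate([383, 129, 0]) cube([93, 156, 2178]);
translate([1382, 129, 0]) cube([93, 156, 2178]);
translate([383, 129, 2178]) cube([1092, 156, 47]);


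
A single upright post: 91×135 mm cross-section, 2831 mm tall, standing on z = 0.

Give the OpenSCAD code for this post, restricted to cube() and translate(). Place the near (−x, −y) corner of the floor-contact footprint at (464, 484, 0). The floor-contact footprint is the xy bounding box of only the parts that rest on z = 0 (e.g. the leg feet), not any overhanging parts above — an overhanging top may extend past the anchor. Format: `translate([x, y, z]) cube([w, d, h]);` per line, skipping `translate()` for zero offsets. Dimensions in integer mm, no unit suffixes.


translate([464, 484, 0]) cube([91, 135, 2831]);


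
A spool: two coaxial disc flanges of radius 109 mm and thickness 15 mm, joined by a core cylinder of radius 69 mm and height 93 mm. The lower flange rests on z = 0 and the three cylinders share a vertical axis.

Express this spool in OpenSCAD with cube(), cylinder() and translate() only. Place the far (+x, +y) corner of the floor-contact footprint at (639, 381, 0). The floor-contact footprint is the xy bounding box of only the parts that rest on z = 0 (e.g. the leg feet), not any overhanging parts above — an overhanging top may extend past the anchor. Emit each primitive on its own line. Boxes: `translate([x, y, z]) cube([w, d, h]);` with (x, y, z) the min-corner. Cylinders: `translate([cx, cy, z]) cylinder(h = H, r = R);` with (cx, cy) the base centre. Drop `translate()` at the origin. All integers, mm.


translate([530, 272, 0]) cylinder(h = 15, r = 109);
translate([530, 272, 15]) cylinder(h = 93, r = 69);
translate([530, 272, 108]) cylinder(h = 15, r = 109);


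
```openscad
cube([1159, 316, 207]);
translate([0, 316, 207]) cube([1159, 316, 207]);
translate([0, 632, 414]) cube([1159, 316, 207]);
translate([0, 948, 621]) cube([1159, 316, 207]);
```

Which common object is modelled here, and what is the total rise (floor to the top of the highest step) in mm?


A staircase. The total rise is 828 mm.

4 identical blocks, each offset up and back from the previous — a staircase. Each step is 207 mm tall and there are 4 of them, so the total rise is 4 × 207 = 828 mm.


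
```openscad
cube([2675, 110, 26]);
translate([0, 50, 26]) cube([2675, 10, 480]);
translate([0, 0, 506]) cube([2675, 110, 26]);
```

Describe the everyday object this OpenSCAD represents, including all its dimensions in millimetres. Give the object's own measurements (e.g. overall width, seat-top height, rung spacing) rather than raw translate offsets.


An I-beam lying along x, 2675 mm long. Overall section height 532 mm. Two flanges 110 mm wide (y) and 26 mm thick, one on the floor and one at the top; a web 10 mm thick runs between them, centred on the flange width.


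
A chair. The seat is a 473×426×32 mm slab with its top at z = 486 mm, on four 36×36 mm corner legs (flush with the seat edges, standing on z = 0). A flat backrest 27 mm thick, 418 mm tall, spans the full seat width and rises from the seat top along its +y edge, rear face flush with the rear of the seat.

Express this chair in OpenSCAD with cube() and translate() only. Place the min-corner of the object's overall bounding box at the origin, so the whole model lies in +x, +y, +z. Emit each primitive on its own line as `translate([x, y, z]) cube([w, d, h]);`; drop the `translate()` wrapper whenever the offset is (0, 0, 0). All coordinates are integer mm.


translate([0, 0, 454]) cube([473, 426, 32]);
cube([36, 36, 454]);
translate([437, 0, 0]) cube([36, 36, 454]);
translate([0, 390, 0]) cube([36, 36, 454]);
translate([437, 390, 0]) cube([36, 36, 454]);
translate([0, 399, 486]) cube([473, 27, 418]);


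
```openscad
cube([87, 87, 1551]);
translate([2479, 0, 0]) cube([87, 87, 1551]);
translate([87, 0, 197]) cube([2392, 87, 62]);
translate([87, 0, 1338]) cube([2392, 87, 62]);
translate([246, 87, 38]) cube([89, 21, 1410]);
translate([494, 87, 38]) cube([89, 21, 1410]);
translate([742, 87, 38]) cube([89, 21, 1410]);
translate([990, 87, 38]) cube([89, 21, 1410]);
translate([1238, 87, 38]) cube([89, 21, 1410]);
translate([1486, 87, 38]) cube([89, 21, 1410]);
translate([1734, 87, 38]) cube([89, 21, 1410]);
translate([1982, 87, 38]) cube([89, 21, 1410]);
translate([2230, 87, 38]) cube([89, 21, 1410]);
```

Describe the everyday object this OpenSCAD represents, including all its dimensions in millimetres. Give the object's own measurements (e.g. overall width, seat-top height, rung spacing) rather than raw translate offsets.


A fence section. Two 87×87 mm posts, 1551 mm tall, stand on the floor with a clear span of 2392 mm between their inner faces. Two horizontal rails of 87×62 mm section span the gap between the posts with their undersides at z = 197 mm and z = 1338 mm, flush with the posts' −y face. 9 pickets, each 89 mm wide, 21 mm thick and 1410 mm tall, are fixed to the +y face of the rails with their bottoms at z = 38 mm, spaced across the span with a 159 mm gap after the −x post and between neighbouring pickets, with 160 mm left before the +x post.


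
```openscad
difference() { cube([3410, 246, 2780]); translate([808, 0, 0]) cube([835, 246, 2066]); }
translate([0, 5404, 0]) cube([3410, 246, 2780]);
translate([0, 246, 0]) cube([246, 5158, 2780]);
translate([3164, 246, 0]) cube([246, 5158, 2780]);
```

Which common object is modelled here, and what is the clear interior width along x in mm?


A single room. The interior width is 2918 mm.

Four walls enclosing a rectangle with a door in the front wall — a room. Outside width 3410 minus two 246 mm walls gives 2918 mm.


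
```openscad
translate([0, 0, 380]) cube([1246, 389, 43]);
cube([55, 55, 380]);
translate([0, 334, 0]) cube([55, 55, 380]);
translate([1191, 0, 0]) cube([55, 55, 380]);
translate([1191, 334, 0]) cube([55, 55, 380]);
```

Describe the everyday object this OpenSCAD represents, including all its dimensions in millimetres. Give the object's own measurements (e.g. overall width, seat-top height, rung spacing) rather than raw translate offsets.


A bench: a 1246×389 mm seat slab, 43 mm thick, top at z = 423 mm, on four 55×55 mm square legs flush with the seat corners and standing on z = 0.


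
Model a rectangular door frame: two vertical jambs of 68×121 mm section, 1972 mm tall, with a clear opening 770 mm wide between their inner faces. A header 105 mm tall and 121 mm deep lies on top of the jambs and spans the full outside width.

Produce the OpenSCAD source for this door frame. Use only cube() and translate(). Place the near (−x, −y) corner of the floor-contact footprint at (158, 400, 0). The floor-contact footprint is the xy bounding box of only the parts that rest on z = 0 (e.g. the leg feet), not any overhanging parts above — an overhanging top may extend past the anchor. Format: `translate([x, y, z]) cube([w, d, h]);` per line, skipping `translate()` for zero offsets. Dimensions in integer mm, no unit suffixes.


translate([158, 400, 0]) cube([68, 121, 1972]);
translate([996, 400, 0]) cube([68, 121, 1972]);
translate([158, 400, 1972]) cube([906, 121, 105]);


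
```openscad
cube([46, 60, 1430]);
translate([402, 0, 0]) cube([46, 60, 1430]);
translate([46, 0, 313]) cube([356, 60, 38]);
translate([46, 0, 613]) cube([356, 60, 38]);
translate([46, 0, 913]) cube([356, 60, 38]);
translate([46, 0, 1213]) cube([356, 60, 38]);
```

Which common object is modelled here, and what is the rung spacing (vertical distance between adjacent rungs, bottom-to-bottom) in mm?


A ladder. The rung spacing is 300 mm.

Two tall 46×60 posts with 4 short bars between them — a ladder. Adjacent rungs sit at z = 313 and z = 613, so the spacing is 613 − 313 = 300 mm.


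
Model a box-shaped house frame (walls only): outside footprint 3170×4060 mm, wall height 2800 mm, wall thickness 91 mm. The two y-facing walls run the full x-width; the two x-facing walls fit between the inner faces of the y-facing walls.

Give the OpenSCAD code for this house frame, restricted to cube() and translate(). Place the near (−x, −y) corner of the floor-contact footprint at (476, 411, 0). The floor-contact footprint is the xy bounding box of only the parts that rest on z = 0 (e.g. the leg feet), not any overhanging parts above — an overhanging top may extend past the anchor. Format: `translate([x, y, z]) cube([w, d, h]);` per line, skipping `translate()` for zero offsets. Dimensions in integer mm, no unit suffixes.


translate([476, 411, 0]) cube([3170, 91, 2800]);
translate([476, 4380, 0]) cube([3170, 91, 2800]);
translate([476, 502, 0]) cube([91, 3878, 2800]);
translate([3555, 502, 0]) cube([91, 3878, 2800]);


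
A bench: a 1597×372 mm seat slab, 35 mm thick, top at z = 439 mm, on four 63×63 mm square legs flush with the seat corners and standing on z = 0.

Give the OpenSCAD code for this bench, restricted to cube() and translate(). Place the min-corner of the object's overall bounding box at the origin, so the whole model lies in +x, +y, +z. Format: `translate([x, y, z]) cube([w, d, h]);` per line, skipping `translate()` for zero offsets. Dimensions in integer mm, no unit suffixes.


translate([0, 0, 404]) cube([1597, 372, 35]);
cube([63, 63, 404]);
translate([0, 309, 0]) cube([63, 63, 404]);
translate([1534, 0, 0]) cube([63, 63, 404]);
translate([1534, 309, 0]) cube([63, 63, 404]);


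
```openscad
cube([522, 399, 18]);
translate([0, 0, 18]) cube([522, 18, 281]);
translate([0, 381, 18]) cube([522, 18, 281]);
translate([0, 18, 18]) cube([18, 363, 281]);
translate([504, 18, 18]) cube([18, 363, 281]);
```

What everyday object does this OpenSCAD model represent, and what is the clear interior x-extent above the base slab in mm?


An open box. The internal width is 486 mm.

A 522×399 base slab with four walls standing on it — an open box. The base is 522 mm wide and the walls are 18 mm thick, so the internal width is 522 − 2 × 18 = 486 mm.


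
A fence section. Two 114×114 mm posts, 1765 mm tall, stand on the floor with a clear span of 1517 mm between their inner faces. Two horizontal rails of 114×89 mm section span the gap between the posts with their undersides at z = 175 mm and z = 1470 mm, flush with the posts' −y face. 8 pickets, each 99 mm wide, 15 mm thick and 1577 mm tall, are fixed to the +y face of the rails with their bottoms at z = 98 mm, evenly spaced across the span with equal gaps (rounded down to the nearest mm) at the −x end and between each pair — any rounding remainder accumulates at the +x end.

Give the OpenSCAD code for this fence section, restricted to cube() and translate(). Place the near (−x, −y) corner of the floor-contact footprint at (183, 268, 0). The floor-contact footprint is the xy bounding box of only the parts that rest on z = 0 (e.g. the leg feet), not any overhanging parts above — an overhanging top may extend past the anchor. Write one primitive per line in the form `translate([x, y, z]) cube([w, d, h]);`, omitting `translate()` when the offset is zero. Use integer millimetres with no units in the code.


translate([183, 268, 0]) cube([114, 114, 1765]);
translate([1814, 268, 0]) cube([114, 114, 1765]);
translate([297, 268, 175]) cube([1517, 114, 89]);
translate([297, 268, 1470]) cube([1517, 114, 89]);
translate([377, 382, 98]) cube([99, 15, 1577]);
translate([556, 382, 98]) cube([99, 15, 1577]);
translate([735, 382, 98]) cube([99, 15, 1577]);
translate([914, 382, 98]) cube([99, 15, 1577]);
translate([1093, 382, 98]) cube([99, 15, 1577]);
translate([1272, 382, 98]) cube([99, 15, 1577]);
translate([1451, 382, 98]) cube([99, 15, 1577]);
translate([1630, 382, 98]) cube([99, 15, 1577]);


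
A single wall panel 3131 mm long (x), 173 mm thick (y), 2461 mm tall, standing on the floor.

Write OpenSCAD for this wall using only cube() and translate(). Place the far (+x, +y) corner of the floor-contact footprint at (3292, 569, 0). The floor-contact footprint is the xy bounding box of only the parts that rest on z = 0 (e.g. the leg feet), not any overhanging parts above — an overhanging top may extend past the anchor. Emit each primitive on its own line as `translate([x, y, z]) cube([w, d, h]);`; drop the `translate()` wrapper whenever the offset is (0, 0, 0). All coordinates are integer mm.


translate([161, 396, 0]) cube([3131, 173, 2461]);


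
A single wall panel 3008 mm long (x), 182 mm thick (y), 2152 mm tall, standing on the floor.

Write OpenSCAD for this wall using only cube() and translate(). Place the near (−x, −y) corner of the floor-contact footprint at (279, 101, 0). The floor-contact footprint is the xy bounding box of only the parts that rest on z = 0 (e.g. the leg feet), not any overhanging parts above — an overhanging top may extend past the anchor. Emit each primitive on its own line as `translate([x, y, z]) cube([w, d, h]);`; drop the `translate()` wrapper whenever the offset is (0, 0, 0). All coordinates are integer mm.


translate([279, 101, 0]) cube([3008, 182, 2152]);


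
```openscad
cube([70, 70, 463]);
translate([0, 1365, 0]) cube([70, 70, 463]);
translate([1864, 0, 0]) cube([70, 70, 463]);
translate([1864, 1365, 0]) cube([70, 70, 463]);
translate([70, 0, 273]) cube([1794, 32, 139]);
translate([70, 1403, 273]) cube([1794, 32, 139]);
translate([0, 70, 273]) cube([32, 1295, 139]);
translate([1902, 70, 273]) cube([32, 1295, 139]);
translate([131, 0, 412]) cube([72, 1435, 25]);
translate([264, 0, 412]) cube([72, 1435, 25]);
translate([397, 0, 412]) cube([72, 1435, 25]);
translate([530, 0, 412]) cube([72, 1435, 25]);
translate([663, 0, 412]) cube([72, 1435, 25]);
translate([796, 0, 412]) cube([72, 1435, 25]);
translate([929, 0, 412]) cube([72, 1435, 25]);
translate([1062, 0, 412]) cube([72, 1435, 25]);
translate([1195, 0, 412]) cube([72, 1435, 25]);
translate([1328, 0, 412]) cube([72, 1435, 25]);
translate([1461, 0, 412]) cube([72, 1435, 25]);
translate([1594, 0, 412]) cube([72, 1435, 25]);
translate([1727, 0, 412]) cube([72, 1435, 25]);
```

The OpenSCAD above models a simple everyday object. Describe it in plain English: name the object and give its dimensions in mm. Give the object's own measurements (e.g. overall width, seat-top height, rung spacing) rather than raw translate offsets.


A bed frame 1934 mm long (x) by 1435 mm wide (y). Four 70×70 mm corner posts, 463 mm tall, at the corners of the footprint. Four rails of 32 mm thickness and 139 mm height run between adjacent posts with their undersides at z = 273 mm, their outer faces flush with the outside of the frame (the two x-running rails run between the posts' inner faces; the two y-running rails run between the posts' inner faces). 13 slats, each 72 mm wide (x) and 25 mm thick, lie across the top of the two x-running rails, running the full 1435 mm width of the frame in y; along x they sit between the end posts with a 61 mm gap after the −x posts and between neighbouring slats, leaving 65 mm before the +x posts.
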